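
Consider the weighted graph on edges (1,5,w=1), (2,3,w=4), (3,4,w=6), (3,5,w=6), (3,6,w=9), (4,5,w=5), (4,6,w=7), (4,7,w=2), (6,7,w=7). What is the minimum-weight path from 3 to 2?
4 (path: 3 -> 2; weights 4 = 4)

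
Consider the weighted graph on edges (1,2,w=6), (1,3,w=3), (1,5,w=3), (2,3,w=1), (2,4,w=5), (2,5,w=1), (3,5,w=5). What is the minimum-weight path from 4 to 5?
6 (path: 4 -> 2 -> 5; weights 5 + 1 = 6)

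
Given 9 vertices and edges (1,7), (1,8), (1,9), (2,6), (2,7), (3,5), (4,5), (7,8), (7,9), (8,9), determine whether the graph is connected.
No, it has 2 components: {1, 2, 6, 7, 8, 9}, {3, 4, 5}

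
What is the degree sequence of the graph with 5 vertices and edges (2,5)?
[1, 1, 0, 0, 0] (degrees: deg(1)=0, deg(2)=1, deg(3)=0, deg(4)=0, deg(5)=1)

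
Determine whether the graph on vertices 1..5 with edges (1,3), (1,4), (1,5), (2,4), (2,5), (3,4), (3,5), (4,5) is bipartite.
No (odd cycle of length 3: 5 -> 1 -> 4 -> 5)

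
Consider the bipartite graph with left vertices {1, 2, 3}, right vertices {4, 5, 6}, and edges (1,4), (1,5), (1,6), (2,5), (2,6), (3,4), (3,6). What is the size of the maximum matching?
3 (matching: (1,6), (2,5), (3,4); upper bound min(|L|,|R|) = min(3,3) = 3)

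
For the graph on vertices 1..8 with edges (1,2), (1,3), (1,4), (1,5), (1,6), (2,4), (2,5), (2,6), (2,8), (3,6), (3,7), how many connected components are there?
1 (components: {1, 2, 3, 4, 5, 6, 7, 8})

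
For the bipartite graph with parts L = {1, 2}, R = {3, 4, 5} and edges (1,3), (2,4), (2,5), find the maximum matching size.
2 (matching: (1,3), (2,5); upper bound min(|L|,|R|) = min(2,3) = 2)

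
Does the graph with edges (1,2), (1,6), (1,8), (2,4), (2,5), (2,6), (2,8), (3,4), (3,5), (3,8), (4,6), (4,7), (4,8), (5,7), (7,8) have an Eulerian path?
No (8 vertices have odd degree: {1, 2, 3, 4, 5, 6, 7, 8}; Eulerian path requires 0 or 2)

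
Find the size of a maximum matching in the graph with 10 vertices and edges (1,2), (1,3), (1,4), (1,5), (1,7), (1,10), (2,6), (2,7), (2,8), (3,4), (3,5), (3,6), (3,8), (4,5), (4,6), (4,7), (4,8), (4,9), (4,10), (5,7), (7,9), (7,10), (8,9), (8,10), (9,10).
5 (matching: (1,5), (2,8), (3,6), (4,10), (7,9); upper bound floor(n/2) = floor(10/2) = 5)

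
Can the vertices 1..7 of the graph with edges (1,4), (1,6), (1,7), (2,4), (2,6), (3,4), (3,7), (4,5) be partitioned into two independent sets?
Yes. Partition: {1, 2, 3, 5}, {4, 6, 7}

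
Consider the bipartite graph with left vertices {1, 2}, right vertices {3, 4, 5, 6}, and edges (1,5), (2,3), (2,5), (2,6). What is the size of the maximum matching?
2 (matching: (1,5), (2,6); upper bound min(|L|,|R|) = min(2,4) = 2)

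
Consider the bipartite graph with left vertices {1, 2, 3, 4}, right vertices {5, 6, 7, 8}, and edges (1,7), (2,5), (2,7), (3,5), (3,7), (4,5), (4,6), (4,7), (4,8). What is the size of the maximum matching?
3 (matching: (1,7), (2,5), (4,8); upper bound min(|L|,|R|) = min(4,4) = 4)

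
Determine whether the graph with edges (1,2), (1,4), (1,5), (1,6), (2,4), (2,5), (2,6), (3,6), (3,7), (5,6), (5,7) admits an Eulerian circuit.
Yes (the graph is connected and all 7 vertices have even degree)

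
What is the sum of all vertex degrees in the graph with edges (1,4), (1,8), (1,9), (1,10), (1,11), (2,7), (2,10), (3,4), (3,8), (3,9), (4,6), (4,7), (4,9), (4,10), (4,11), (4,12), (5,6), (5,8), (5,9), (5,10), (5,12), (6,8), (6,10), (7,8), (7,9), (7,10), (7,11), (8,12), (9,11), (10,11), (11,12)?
62 (handshake: sum of degrees = 2|E| = 2 x 31 = 62)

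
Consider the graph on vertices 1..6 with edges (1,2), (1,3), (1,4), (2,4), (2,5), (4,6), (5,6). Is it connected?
Yes (BFS from 1 visits [1, 2, 3, 4, 5, 6] — all 6 vertices reached)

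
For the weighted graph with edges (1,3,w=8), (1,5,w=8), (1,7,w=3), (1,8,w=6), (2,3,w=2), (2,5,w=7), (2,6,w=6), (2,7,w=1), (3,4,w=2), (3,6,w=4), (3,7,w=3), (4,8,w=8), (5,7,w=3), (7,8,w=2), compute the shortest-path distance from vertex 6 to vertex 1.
10 (path: 6 -> 3 -> 7 -> 1; weights 4 + 3 + 3 = 10)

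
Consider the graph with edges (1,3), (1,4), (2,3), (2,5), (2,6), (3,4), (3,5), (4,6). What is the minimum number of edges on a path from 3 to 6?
2 (path: 3 -> 2 -> 6, 2 edges)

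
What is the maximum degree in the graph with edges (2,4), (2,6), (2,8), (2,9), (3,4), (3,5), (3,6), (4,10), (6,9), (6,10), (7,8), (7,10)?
4 (attained at vertices 2, 6)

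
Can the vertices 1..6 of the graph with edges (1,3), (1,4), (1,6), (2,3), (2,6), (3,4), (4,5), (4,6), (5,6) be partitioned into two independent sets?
No (odd cycle of length 3: 6 -> 1 -> 4 -> 6)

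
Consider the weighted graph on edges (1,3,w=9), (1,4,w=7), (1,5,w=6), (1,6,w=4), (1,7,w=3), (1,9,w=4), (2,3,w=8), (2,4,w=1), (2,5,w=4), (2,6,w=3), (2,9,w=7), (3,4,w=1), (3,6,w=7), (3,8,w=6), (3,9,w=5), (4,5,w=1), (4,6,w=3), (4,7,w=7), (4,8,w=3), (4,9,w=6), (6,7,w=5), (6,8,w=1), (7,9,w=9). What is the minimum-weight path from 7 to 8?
6 (path: 7 -> 6 -> 8; weights 5 + 1 = 6)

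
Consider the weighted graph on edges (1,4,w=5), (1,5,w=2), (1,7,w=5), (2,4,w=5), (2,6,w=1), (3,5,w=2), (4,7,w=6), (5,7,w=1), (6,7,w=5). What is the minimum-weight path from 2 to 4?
5 (path: 2 -> 4; weights 5 = 5)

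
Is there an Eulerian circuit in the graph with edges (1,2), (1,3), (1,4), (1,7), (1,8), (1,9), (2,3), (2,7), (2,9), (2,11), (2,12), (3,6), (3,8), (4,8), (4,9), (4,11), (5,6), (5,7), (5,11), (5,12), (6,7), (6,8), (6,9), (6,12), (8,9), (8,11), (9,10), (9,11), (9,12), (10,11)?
Yes (the graph is connected and all 12 vertices have even degree)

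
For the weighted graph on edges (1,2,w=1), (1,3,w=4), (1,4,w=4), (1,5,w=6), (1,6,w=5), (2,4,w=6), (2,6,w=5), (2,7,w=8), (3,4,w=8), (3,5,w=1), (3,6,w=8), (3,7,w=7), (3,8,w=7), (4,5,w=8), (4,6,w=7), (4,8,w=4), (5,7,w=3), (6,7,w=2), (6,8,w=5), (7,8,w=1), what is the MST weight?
16 (MST edges: (1,2,w=1), (1,3,w=4), (1,4,w=4), (3,5,w=1), (5,7,w=3), (6,7,w=2), (7,8,w=1); sum of weights 1 + 4 + 4 + 1 + 3 + 2 + 1 = 16)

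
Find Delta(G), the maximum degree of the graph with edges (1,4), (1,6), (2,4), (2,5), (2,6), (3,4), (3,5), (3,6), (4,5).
4 (attained at vertex 4)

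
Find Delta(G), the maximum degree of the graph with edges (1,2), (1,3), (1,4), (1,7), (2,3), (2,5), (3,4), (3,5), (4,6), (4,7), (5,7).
4 (attained at vertices 1, 3, 4)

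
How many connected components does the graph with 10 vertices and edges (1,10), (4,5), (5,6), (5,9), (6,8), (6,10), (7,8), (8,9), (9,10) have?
3 (components: {1, 4, 5, 6, 7, 8, 9, 10}, {2}, {3})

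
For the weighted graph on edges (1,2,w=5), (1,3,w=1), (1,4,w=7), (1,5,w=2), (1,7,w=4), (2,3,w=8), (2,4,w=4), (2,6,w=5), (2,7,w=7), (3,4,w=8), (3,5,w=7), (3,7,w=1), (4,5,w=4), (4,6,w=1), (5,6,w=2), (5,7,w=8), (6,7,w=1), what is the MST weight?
10 (MST edges: (1,3,w=1), (1,5,w=2), (2,4,w=4), (3,7,w=1), (4,6,w=1), (6,7,w=1); sum of weights 1 + 2 + 4 + 1 + 1 + 1 = 10)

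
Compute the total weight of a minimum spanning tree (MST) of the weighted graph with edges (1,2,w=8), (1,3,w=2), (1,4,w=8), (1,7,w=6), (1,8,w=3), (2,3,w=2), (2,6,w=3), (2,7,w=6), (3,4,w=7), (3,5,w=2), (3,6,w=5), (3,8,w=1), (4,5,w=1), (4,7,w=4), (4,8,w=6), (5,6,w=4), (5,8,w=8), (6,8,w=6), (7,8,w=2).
13 (MST edges: (1,3,w=2), (2,3,w=2), (2,6,w=3), (3,5,w=2), (3,8,w=1), (4,5,w=1), (7,8,w=2); sum of weights 2 + 2 + 3 + 2 + 1 + 1 + 2 = 13)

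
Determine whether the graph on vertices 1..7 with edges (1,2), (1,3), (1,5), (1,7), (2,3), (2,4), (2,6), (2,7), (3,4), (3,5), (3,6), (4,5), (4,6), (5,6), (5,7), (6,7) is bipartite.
No (odd cycle of length 3: 7 -> 1 -> 5 -> 7)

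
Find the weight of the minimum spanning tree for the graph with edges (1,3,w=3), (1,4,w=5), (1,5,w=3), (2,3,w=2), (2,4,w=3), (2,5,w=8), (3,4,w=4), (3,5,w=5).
11 (MST edges: (1,3,w=3), (1,5,w=3), (2,3,w=2), (2,4,w=3); sum of weights 3 + 3 + 2 + 3 = 11)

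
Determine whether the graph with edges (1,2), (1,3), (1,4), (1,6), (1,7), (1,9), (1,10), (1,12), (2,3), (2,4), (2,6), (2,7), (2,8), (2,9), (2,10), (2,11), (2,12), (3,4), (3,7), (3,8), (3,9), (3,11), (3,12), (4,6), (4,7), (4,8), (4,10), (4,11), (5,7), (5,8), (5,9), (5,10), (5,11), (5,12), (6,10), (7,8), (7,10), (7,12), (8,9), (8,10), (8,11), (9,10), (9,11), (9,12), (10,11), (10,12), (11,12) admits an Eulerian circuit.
Yes (the graph is connected and all 12 vertices have even degree)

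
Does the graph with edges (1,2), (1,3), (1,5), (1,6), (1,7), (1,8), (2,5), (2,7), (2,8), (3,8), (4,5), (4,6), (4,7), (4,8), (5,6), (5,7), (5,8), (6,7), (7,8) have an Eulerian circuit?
Yes (the graph is connected and all 8 vertices have even degree)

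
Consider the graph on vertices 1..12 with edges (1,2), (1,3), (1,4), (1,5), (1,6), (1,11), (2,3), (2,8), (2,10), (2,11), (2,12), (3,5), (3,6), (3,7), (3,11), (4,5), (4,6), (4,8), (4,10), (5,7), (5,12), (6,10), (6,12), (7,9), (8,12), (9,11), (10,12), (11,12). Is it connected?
Yes (BFS from 1 visits [1, 2, 3, 4, 5, 6, 11, 8, 10, 12, 7, 9] — all 12 vertices reached)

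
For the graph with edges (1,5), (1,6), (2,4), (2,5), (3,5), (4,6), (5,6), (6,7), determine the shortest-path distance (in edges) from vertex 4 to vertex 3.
3 (path: 4 -> 6 -> 5 -> 3, 3 edges)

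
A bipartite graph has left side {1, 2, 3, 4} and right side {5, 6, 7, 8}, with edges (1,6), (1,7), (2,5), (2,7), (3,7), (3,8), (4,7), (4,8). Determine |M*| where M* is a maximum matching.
4 (matching: (1,6), (2,5), (3,8), (4,7); upper bound min(|L|,|R|) = min(4,4) = 4)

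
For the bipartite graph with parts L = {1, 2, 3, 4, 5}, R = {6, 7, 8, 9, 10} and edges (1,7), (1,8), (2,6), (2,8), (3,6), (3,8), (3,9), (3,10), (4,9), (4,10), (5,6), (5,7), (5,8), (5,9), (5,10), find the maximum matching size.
5 (matching: (1,8), (2,6), (3,10), (4,9), (5,7); upper bound min(|L|,|R|) = min(5,5) = 5)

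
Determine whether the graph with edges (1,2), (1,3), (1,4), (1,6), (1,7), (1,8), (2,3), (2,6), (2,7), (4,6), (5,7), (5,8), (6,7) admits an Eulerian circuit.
Yes (the graph is connected and all 8 vertices have even degree)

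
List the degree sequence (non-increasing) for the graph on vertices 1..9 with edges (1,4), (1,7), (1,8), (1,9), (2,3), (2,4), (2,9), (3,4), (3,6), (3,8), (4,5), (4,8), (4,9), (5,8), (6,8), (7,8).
[6, 6, 4, 4, 3, 3, 2, 2, 2] (degrees: deg(1)=4, deg(2)=3, deg(3)=4, deg(4)=6, deg(5)=2, deg(6)=2, deg(7)=2, deg(8)=6, deg(9)=3)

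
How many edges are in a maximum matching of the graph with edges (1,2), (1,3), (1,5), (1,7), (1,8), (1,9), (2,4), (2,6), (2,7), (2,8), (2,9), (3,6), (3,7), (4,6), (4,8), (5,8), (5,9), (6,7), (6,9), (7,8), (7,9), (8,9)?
4 (matching: (1,5), (2,4), (6,9), (7,8); upper bound floor(n/2) = floor(9/2) = 4)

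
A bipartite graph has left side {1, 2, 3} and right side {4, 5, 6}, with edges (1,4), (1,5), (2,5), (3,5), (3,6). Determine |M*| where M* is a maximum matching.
3 (matching: (1,4), (2,5), (3,6); upper bound min(|L|,|R|) = min(3,3) = 3)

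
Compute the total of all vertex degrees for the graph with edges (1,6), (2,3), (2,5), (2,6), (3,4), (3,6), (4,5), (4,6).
16 (handshake: sum of degrees = 2|E| = 2 x 8 = 16)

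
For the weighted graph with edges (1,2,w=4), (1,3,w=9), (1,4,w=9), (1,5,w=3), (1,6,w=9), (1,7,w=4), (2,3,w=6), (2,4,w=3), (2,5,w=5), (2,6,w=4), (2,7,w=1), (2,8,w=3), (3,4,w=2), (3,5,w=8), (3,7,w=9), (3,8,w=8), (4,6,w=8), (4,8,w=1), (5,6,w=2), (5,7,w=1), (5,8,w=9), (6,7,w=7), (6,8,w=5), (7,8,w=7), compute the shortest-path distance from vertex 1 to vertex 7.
4 (path: 1 -> 7; weights 4 = 4)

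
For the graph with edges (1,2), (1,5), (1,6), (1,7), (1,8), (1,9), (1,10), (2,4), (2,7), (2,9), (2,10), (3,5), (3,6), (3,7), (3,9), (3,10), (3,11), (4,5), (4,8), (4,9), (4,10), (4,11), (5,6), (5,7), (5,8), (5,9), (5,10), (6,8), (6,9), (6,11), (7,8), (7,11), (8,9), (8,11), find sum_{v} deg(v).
68 (handshake: sum of degrees = 2|E| = 2 x 34 = 68)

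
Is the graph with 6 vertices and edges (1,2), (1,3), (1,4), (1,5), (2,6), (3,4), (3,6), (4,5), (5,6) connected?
Yes (BFS from 1 visits [1, 2, 3, 4, 5, 6] — all 6 vertices reached)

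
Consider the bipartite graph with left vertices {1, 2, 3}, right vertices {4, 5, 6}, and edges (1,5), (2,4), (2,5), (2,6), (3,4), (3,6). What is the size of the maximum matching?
3 (matching: (1,5), (2,6), (3,4); upper bound min(|L|,|R|) = min(3,3) = 3)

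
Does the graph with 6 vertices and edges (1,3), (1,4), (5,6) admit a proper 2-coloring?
Yes. Partition: {1, 2, 5}, {3, 4, 6}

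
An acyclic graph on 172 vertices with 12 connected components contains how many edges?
160 (Each of the 12 component trees on V_i vertices has V_i - 1 edges; summing gives V - C = 172 - 12 = 160)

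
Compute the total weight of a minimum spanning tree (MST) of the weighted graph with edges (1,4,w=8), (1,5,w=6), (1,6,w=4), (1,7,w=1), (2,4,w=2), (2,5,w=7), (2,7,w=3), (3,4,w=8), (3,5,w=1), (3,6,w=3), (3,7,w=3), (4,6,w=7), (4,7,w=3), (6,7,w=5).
13 (MST edges: (1,7,w=1), (2,4,w=2), (2,7,w=3), (3,5,w=1), (3,6,w=3), (3,7,w=3); sum of weights 1 + 2 + 3 + 1 + 3 + 3 = 13)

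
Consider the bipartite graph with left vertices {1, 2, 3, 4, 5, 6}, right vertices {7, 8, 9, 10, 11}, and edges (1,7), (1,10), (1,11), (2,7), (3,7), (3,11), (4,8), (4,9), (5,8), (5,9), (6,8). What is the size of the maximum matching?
5 (matching: (1,10), (2,7), (3,11), (4,9), (5,8); upper bound min(|L|,|R|) = min(6,5) = 5)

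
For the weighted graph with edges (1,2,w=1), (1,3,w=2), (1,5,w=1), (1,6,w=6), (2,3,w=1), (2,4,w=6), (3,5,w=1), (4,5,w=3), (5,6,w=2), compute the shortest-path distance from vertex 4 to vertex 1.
4 (path: 4 -> 5 -> 1; weights 3 + 1 = 4)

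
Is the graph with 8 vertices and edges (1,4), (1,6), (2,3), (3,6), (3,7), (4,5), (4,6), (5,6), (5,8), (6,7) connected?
Yes (BFS from 1 visits [1, 4, 6, 5, 3, 7, 8, 2] — all 8 vertices reached)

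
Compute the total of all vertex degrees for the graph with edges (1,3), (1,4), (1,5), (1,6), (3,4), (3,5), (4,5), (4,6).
16 (handshake: sum of degrees = 2|E| = 2 x 8 = 16)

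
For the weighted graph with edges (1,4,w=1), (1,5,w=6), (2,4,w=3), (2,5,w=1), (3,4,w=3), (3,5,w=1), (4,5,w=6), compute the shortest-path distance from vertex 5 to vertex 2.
1 (path: 5 -> 2; weights 1 = 1)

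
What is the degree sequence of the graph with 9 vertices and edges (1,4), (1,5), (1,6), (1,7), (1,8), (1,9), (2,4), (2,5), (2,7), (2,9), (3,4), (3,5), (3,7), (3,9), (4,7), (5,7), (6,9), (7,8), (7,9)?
[7, 6, 5, 4, 4, 4, 4, 2, 2] (degrees: deg(1)=6, deg(2)=4, deg(3)=4, deg(4)=4, deg(5)=4, deg(6)=2, deg(7)=7, deg(8)=2, deg(9)=5)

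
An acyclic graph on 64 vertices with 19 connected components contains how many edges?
45 (Each of the 19 component trees on V_i vertices has V_i - 1 edges; summing gives V - C = 64 - 19 = 45)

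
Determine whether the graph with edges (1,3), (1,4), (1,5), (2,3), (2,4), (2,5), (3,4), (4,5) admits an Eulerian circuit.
No (4 vertices have odd degree: {1, 2, 3, 5}; Eulerian circuit requires 0)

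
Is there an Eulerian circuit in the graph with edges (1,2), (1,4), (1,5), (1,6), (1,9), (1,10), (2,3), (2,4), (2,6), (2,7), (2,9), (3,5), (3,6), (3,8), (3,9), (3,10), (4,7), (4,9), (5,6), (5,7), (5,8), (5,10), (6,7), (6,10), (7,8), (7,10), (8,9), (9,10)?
Yes (the graph is connected and all 10 vertices have even degree)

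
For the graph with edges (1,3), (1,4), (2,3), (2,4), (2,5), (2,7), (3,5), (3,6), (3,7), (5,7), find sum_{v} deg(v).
20 (handshake: sum of degrees = 2|E| = 2 x 10 = 20)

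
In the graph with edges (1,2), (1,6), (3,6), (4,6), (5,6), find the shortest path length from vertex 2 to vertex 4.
3 (path: 2 -> 1 -> 6 -> 4, 3 edges)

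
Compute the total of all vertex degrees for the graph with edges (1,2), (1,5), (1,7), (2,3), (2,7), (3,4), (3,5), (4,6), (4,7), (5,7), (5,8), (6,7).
24 (handshake: sum of degrees = 2|E| = 2 x 12 = 24)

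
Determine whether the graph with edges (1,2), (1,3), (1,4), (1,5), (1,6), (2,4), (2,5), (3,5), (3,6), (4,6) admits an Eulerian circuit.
No (6 vertices have odd degree: {1, 2, 3, 4, 5, 6}; Eulerian circuit requires 0)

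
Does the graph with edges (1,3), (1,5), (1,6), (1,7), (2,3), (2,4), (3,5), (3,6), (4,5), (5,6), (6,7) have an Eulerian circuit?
Yes (the graph is connected and all 7 vertices have even degree)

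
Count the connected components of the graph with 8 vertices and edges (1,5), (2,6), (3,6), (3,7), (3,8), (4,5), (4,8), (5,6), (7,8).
1 (components: {1, 2, 3, 4, 5, 6, 7, 8})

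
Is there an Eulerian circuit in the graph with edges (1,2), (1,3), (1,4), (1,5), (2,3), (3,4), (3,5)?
Yes (the graph is connected and all 5 vertices have even degree)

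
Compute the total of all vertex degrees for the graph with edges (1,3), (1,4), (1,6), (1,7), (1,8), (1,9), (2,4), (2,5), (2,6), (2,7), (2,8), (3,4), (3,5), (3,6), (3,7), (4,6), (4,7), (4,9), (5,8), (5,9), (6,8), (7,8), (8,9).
46 (handshake: sum of degrees = 2|E| = 2 x 23 = 46)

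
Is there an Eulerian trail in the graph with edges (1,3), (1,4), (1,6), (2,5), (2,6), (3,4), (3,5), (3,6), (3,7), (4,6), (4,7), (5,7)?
No (4 vertices have odd degree: {1, 3, 5, 7}; Eulerian path requires 0 or 2)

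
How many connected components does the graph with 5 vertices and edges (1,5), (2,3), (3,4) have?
2 (components: {1, 5}, {2, 3, 4})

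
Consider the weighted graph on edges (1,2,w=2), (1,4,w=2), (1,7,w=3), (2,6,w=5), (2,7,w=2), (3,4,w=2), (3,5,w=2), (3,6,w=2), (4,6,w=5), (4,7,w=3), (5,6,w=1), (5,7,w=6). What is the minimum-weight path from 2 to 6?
5 (path: 2 -> 6; weights 5 = 5)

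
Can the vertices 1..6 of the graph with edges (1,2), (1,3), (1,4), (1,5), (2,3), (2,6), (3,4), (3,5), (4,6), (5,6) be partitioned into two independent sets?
No (odd cycle of length 3: 4 -> 1 -> 3 -> 4)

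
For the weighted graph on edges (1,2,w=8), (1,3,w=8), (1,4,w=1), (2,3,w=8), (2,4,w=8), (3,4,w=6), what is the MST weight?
15 (MST edges: (1,2,w=8), (1,4,w=1), (3,4,w=6); sum of weights 8 + 1 + 6 = 15)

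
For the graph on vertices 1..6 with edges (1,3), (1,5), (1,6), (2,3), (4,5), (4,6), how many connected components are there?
1 (components: {1, 2, 3, 4, 5, 6})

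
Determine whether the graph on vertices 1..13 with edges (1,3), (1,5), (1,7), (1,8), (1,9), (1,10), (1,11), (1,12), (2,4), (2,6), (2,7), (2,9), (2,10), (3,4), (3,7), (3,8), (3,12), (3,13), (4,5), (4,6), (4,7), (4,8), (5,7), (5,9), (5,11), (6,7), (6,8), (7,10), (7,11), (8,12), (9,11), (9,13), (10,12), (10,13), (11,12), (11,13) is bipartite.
No (odd cycle of length 3: 8 -> 1 -> 12 -> 8)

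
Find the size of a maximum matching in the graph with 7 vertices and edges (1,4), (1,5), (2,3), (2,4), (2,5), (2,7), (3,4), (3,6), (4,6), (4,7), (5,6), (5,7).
3 (matching: (1,5), (3,6), (4,7); upper bound floor(n/2) = floor(7/2) = 3)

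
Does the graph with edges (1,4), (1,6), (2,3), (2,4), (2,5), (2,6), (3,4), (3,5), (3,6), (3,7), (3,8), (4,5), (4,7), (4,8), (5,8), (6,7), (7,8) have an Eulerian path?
Yes — and in fact it has an Eulerian circuit (the graph is connected and all 8 vertices have even degree)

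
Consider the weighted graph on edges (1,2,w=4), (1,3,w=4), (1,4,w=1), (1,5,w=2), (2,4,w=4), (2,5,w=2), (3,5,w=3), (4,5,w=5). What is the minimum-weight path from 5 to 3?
3 (path: 5 -> 3; weights 3 = 3)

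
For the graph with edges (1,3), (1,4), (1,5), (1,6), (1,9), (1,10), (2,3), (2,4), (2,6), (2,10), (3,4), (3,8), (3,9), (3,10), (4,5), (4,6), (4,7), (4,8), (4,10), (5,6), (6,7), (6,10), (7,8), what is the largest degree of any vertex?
8 (attained at vertex 4)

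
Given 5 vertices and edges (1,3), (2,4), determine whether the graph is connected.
No, it has 3 components: {1, 3}, {2, 4}, {5}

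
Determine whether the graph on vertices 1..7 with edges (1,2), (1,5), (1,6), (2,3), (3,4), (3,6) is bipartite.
Yes. Partition: {1, 3, 7}, {2, 4, 5, 6}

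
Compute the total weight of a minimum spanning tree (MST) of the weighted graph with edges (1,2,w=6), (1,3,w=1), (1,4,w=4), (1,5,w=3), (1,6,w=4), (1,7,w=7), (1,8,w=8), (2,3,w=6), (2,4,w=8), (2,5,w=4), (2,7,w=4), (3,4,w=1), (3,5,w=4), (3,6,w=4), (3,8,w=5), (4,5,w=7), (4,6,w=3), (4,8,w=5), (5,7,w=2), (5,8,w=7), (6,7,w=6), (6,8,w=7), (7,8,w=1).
15 (MST edges: (1,3,w=1), (1,5,w=3), (2,7,w=4), (3,4,w=1), (4,6,w=3), (5,7,w=2), (7,8,w=1); sum of weights 1 + 3 + 4 + 1 + 3 + 2 + 1 = 15)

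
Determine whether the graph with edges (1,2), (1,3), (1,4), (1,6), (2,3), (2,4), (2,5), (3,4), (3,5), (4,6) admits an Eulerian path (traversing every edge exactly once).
Yes — and in fact it has an Eulerian circuit (the graph is connected and all 6 vertices have even degree)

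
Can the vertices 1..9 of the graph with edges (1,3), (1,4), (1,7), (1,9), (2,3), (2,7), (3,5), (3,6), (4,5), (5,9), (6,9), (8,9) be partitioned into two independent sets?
Yes. Partition: {1, 2, 5, 6, 8}, {3, 4, 7, 9}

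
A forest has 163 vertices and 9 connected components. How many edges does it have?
154 (Each of the 9 component trees on V_i vertices has V_i - 1 edges; summing gives V - C = 163 - 9 = 154)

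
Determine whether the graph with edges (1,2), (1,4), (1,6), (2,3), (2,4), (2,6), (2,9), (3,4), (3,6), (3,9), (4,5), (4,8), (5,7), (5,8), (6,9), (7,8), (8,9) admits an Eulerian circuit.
No (4 vertices have odd degree: {1, 2, 4, 5}; Eulerian circuit requires 0)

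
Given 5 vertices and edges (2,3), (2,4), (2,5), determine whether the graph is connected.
No, it has 2 components: {1}, {2, 3, 4, 5}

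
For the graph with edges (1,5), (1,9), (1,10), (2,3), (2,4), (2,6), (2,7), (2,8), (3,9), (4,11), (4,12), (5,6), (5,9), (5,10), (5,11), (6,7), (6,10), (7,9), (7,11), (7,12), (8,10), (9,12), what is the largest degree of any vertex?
5 (attained at vertices 2, 5, 7, 9)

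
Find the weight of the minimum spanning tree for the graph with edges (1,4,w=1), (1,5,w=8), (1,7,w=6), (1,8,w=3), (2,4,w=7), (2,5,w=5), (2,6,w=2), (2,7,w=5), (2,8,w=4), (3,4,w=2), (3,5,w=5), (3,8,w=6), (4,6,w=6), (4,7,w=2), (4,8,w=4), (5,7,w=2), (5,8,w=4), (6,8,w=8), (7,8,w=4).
16 (MST edges: (1,4,w=1), (1,8,w=3), (2,6,w=2), (2,8,w=4), (3,4,w=2), (4,7,w=2), (5,7,w=2); sum of weights 1 + 3 + 2 + 4 + 2 + 2 + 2 = 16)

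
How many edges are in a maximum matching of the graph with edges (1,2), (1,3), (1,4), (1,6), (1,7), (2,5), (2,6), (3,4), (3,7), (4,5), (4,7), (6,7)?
3 (matching: (1,6), (2,5), (3,7); upper bound floor(n/2) = floor(7/2) = 3)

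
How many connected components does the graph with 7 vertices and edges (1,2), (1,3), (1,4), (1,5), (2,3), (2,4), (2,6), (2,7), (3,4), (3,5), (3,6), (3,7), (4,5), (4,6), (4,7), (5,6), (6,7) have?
1 (components: {1, 2, 3, 4, 5, 6, 7})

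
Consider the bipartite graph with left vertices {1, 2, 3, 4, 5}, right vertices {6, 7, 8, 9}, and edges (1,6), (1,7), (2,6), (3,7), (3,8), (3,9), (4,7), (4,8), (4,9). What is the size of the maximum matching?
4 (matching: (1,7), (2,6), (3,9), (4,8); upper bound min(|L|,|R|) = min(5,4) = 4)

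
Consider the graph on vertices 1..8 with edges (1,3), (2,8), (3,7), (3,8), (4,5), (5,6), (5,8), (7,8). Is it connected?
Yes (BFS from 1 visits [1, 3, 7, 8, 2, 5, 4, 6] — all 8 vertices reached)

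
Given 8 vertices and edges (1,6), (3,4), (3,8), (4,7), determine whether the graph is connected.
No, it has 4 components: {1, 6}, {2}, {3, 4, 7, 8}, {5}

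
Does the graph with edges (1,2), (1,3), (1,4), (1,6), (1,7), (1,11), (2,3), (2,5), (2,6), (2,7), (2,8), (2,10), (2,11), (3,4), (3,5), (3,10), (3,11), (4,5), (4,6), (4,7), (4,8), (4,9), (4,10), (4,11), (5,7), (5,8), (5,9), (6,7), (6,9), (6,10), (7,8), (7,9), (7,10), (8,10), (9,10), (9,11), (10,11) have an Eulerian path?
Yes (the graph is connected and exactly 2 vertices have odd degree: {4, 8}; any Eulerian path must start and end at those)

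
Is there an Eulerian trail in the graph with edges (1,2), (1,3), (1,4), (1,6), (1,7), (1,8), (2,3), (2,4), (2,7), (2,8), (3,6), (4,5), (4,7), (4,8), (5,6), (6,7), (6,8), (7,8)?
No (6 vertices have odd degree: {2, 3, 4, 6, 7, 8}; Eulerian path requires 0 or 2)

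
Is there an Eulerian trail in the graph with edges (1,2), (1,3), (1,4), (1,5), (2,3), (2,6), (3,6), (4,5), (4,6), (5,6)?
No (4 vertices have odd degree: {2, 3, 4, 5}; Eulerian path requires 0 or 2)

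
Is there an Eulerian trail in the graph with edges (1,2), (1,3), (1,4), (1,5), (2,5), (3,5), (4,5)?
Yes — and in fact it has an Eulerian circuit (the graph is connected and all 5 vertices have even degree)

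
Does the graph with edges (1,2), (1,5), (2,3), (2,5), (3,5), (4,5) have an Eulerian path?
Yes (the graph is connected and exactly 2 vertices have odd degree: {2, 4}; any Eulerian path must start and end at those)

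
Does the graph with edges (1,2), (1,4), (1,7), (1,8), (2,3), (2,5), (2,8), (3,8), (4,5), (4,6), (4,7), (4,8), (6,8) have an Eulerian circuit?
No (2 vertices have odd degree: {4, 8}; Eulerian circuit requires 0)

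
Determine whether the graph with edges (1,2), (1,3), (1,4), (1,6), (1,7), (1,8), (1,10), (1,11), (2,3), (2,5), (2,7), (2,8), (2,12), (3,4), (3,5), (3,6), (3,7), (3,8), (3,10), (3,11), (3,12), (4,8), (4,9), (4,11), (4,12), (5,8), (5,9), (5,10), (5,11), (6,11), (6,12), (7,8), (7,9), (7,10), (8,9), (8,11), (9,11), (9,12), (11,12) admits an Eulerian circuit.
Yes (the graph is connected and all 12 vertices have even degree)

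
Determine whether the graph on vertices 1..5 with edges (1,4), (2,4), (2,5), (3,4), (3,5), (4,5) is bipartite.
No (odd cycle of length 3: 5 -> 4 -> 3 -> 5)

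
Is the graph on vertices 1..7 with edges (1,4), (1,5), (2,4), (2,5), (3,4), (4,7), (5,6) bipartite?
Yes. Partition: {1, 2, 3, 6, 7}, {4, 5}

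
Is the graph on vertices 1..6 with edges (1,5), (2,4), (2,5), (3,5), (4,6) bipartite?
Yes. Partition: {1, 2, 3, 6}, {4, 5}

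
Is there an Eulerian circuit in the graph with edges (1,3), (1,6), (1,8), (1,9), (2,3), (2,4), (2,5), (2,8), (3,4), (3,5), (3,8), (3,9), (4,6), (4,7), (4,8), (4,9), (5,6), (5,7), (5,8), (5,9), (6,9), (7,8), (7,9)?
Yes (the graph is connected and all 9 vertices have even degree)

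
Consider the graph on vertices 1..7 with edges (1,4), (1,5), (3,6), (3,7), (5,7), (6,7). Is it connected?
No, it has 2 components: {1, 3, 4, 5, 6, 7}, {2}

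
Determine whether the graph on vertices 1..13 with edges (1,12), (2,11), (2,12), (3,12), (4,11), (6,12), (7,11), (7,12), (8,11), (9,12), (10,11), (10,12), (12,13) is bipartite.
Yes. Partition: {1, 2, 3, 4, 5, 6, 7, 8, 9, 10, 13}, {11, 12}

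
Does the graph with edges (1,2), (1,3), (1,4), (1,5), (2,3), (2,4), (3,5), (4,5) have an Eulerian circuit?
No (4 vertices have odd degree: {2, 3, 4, 5}; Eulerian circuit requires 0)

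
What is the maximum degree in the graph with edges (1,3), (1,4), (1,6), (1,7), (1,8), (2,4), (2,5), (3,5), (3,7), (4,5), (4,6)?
5 (attained at vertex 1)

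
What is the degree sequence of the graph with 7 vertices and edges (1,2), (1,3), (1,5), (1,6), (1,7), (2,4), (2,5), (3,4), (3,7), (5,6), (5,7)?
[5, 4, 3, 3, 3, 2, 2] (degrees: deg(1)=5, deg(2)=3, deg(3)=3, deg(4)=2, deg(5)=4, deg(6)=2, deg(7)=3)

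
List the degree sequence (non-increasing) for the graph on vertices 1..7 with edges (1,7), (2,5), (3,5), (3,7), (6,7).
[3, 2, 2, 1, 1, 1, 0] (degrees: deg(1)=1, deg(2)=1, deg(3)=2, deg(4)=0, deg(5)=2, deg(6)=1, deg(7)=3)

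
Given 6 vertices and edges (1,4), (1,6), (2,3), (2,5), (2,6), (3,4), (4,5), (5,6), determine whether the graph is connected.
Yes (BFS from 1 visits [1, 4, 6, 3, 5, 2] — all 6 vertices reached)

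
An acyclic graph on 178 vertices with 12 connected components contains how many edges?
166 (Each of the 12 component trees on V_i vertices has V_i - 1 edges; summing gives V - C = 178 - 12 = 166)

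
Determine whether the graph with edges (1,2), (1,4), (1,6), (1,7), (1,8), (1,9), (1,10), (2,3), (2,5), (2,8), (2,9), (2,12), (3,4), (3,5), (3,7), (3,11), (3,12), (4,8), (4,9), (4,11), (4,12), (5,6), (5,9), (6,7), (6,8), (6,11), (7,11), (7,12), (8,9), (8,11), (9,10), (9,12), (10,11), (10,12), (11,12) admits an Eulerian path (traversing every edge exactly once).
No (6 vertices have odd degree: {1, 6, 7, 9, 11, 12}; Eulerian path requires 0 or 2)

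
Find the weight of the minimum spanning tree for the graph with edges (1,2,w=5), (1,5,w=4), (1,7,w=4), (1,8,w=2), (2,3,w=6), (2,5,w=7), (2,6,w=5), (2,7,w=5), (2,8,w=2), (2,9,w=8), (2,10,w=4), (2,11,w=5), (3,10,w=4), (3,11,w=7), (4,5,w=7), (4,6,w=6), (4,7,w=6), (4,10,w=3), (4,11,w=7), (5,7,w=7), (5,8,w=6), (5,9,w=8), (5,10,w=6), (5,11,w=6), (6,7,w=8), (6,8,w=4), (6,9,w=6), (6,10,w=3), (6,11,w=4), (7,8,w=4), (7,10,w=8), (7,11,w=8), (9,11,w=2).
32 (MST edges: (1,5,w=4), (1,7,w=4), (1,8,w=2), (2,8,w=2), (2,10,w=4), (3,10,w=4), (4,10,w=3), (6,10,w=3), (6,11,w=4), (9,11,w=2); sum of weights 4 + 4 + 2 + 2 + 4 + 4 + 3 + 3 + 4 + 2 = 32)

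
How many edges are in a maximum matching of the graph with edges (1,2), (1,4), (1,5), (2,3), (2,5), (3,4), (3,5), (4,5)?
2 (matching: (2,3), (4,5); upper bound floor(n/2) = floor(5/2) = 2)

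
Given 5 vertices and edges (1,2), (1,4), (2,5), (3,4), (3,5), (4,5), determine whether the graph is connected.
Yes (BFS from 1 visits [1, 2, 4, 5, 3] — all 5 vertices reached)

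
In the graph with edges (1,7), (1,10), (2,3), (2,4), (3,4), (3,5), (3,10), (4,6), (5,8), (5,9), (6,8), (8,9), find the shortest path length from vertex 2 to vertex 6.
2 (path: 2 -> 4 -> 6, 2 edges)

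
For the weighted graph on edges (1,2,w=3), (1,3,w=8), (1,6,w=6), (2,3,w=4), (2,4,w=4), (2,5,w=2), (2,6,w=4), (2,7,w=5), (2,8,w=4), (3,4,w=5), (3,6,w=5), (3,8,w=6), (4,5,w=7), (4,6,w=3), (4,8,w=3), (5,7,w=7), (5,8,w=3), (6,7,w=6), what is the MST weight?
23 (MST edges: (1,2,w=3), (2,3,w=4), (2,5,w=2), (2,7,w=5), (4,6,w=3), (4,8,w=3), (5,8,w=3); sum of weights 3 + 4 + 2 + 5 + 3 + 3 + 3 = 23)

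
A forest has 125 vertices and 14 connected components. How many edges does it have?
111 (Each of the 14 component trees on V_i vertices has V_i - 1 edges; summing gives V - C = 125 - 14 = 111)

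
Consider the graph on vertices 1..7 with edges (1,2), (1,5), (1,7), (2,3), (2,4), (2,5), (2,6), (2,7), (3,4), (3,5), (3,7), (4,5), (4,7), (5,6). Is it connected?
Yes (BFS from 1 visits [1, 2, 5, 7, 3, 4, 6] — all 7 vertices reached)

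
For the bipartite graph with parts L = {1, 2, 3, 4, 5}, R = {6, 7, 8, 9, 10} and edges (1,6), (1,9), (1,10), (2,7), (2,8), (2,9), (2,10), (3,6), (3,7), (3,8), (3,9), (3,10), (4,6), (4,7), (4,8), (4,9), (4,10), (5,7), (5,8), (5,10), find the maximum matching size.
5 (matching: (1,10), (2,9), (3,8), (4,6), (5,7); upper bound min(|L|,|R|) = min(5,5) = 5)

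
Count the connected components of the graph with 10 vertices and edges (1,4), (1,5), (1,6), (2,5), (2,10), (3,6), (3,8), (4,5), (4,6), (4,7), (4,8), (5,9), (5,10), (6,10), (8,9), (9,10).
1 (components: {1, 2, 3, 4, 5, 6, 7, 8, 9, 10})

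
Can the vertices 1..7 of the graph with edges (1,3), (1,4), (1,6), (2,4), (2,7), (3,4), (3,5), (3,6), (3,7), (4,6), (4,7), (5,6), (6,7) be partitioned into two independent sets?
No (odd cycle of length 3: 6 -> 1 -> 3 -> 6)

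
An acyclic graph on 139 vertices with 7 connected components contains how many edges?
132 (Each of the 7 component trees on V_i vertices has V_i - 1 edges; summing gives V - C = 139 - 7 = 132)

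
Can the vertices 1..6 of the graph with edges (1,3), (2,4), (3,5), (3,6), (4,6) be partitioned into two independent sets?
Yes. Partition: {1, 2, 5, 6}, {3, 4}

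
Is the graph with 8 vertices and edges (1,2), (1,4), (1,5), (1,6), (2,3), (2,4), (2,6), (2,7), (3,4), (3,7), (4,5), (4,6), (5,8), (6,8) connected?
Yes (BFS from 1 visits [1, 2, 4, 5, 6, 3, 7, 8] — all 8 vertices reached)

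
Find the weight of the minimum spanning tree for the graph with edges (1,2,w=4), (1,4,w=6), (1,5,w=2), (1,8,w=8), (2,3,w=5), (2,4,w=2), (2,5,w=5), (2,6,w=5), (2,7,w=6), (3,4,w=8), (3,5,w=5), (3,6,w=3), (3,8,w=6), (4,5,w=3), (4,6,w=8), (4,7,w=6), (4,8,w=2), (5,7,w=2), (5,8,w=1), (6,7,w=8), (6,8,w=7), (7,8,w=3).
17 (MST edges: (1,5,w=2), (2,4,w=2), (2,6,w=5), (3,6,w=3), (4,8,w=2), (5,7,w=2), (5,8,w=1); sum of weights 2 + 2 + 5 + 3 + 2 + 2 + 1 = 17)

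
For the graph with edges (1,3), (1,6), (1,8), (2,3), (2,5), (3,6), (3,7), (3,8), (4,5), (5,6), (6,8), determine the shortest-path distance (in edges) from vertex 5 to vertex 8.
2 (path: 5 -> 6 -> 8, 2 edges)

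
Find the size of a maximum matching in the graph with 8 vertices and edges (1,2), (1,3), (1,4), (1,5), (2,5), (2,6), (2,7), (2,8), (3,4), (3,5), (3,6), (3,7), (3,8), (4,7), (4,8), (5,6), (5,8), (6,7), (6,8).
4 (matching: (1,4), (2,7), (3,8), (5,6); upper bound floor(n/2) = floor(8/2) = 4)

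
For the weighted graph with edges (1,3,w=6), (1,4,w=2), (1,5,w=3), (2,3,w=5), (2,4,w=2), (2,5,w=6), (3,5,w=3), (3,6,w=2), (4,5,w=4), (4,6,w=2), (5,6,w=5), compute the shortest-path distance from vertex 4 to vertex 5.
4 (path: 4 -> 5; weights 4 = 4)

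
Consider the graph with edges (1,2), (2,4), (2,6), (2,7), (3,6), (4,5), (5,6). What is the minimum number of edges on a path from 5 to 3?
2 (path: 5 -> 6 -> 3, 2 edges)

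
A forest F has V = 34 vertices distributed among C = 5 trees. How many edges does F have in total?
29 (Each of the 5 component trees on V_i vertices has V_i - 1 edges; summing gives V - C = 34 - 5 = 29)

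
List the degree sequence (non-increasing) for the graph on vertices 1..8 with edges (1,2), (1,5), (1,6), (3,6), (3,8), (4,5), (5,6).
[3, 3, 3, 2, 1, 1, 1, 0] (degrees: deg(1)=3, deg(2)=1, deg(3)=2, deg(4)=1, deg(5)=3, deg(6)=3, deg(7)=0, deg(8)=1)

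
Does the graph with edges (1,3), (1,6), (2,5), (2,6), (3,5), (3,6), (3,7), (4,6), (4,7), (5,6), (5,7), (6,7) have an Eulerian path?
Yes — and in fact it has an Eulerian circuit (the graph is connected and all 7 vertices have even degree)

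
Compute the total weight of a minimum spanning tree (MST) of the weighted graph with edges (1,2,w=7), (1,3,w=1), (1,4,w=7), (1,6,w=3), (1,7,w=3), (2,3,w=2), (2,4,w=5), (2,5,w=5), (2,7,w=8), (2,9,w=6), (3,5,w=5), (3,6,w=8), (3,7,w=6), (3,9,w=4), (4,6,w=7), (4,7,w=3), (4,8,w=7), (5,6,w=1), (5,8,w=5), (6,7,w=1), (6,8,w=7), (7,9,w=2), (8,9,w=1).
14 (MST edges: (1,3,w=1), (1,6,w=3), (2,3,w=2), (4,7,w=3), (5,6,w=1), (6,7,w=1), (7,9,w=2), (8,9,w=1); sum of weights 1 + 3 + 2 + 3 + 1 + 1 + 2 + 1 = 14)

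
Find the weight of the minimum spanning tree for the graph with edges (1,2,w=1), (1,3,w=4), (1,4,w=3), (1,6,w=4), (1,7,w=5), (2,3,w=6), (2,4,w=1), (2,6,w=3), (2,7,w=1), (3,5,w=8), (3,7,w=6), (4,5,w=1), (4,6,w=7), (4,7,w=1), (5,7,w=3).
11 (MST edges: (1,2,w=1), (1,3,w=4), (2,4,w=1), (2,6,w=3), (2,7,w=1), (4,5,w=1); sum of weights 1 + 4 + 1 + 3 + 1 + 1 = 11)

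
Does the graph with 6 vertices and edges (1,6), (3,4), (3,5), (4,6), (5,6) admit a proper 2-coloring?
Yes. Partition: {1, 2, 4, 5}, {3, 6}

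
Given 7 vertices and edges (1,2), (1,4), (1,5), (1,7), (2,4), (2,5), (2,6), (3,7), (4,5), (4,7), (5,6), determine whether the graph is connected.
Yes (BFS from 1 visits [1, 2, 4, 5, 7, 6, 3] — all 7 vertices reached)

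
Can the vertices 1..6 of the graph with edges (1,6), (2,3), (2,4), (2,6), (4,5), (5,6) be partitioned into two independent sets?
Yes. Partition: {1, 2, 5}, {3, 4, 6}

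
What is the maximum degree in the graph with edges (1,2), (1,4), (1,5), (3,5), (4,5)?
3 (attained at vertices 1, 5)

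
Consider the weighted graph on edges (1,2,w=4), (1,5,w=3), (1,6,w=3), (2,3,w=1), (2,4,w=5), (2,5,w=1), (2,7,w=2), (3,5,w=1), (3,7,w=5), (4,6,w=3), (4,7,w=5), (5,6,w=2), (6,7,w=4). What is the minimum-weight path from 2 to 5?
1 (path: 2 -> 5; weights 1 = 1)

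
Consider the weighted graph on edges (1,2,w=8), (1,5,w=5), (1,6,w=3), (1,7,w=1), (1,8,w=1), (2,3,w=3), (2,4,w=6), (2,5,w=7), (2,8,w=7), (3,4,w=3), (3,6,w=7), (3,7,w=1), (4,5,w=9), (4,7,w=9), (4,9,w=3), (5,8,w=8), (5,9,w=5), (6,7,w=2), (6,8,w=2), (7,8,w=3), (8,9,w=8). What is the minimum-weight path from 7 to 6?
2 (path: 7 -> 6; weights 2 = 2)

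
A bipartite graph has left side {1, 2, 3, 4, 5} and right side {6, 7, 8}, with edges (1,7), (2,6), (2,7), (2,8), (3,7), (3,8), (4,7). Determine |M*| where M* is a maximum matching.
3 (matching: (1,7), (2,6), (3,8); upper bound min(|L|,|R|) = min(5,3) = 3)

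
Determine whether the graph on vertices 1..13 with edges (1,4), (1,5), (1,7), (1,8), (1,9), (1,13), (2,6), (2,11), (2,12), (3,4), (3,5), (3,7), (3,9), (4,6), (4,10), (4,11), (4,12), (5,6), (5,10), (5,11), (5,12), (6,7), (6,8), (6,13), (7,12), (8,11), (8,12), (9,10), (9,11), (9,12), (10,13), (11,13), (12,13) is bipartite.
Yes. Partition: {1, 3, 6, 10, 11, 12}, {2, 4, 5, 7, 8, 9, 13}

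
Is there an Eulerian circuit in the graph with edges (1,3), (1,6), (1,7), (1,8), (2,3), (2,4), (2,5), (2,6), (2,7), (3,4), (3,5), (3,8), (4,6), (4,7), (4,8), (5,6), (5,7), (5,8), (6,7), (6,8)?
No (6 vertices have odd degree: {2, 3, 4, 5, 7, 8}; Eulerian circuit requires 0)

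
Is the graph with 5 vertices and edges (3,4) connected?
No, it has 4 components: {1}, {2}, {3, 4}, {5}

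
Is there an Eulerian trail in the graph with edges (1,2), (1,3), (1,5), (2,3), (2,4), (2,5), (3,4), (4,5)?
No (4 vertices have odd degree: {1, 3, 4, 5}; Eulerian path requires 0 or 2)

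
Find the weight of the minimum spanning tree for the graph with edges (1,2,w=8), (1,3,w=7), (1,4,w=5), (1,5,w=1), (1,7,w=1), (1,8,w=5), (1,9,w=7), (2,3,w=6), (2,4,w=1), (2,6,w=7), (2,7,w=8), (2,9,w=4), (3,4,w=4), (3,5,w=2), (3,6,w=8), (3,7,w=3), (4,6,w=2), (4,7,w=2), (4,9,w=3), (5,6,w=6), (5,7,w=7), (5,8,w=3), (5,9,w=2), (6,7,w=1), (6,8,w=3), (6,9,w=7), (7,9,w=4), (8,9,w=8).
13 (MST edges: (1,5,w=1), (1,7,w=1), (2,4,w=1), (3,5,w=2), (4,6,w=2), (5,8,w=3), (5,9,w=2), (6,7,w=1); sum of weights 1 + 1 + 1 + 2 + 2 + 3 + 2 + 1 = 13)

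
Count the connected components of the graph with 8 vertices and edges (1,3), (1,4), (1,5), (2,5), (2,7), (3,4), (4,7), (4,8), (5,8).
2 (components: {1, 2, 3, 4, 5, 7, 8}, {6})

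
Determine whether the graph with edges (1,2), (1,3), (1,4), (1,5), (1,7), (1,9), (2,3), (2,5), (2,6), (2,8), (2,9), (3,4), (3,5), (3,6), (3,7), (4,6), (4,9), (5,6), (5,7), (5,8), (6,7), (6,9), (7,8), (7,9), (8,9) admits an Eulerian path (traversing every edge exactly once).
Yes — and in fact it has an Eulerian circuit (the graph is connected and all 9 vertices have even degree)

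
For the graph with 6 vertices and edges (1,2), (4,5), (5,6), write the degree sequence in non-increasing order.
[2, 1, 1, 1, 1, 0] (degrees: deg(1)=1, deg(2)=1, deg(3)=0, deg(4)=1, deg(5)=2, deg(6)=1)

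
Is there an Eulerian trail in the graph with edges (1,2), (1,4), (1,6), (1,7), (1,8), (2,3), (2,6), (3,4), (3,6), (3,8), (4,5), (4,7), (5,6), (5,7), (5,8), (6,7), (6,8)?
Yes (the graph is connected and exactly 2 vertices have odd degree: {1, 2}; any Eulerian path must start and end at those)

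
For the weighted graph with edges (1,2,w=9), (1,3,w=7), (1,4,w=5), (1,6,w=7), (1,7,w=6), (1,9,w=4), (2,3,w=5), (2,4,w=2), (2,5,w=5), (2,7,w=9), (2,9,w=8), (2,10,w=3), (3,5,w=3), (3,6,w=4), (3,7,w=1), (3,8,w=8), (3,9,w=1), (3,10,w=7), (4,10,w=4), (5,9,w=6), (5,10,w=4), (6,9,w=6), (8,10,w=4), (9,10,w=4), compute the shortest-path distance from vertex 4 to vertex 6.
11 (path: 4 -> 2 -> 3 -> 6; weights 2 + 5 + 4 = 11)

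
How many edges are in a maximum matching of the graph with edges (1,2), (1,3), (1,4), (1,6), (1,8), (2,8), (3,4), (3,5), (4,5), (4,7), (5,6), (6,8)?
4 (matching: (1,2), (3,5), (4,7), (6,8); upper bound floor(n/2) = floor(8/2) = 4)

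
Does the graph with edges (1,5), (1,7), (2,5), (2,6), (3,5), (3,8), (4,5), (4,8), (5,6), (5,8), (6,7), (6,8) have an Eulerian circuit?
Yes (the graph is connected and all 8 vertices have even degree)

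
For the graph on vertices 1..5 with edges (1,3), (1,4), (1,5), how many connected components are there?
2 (components: {1, 3, 4, 5}, {2})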